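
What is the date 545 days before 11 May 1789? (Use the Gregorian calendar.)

−365 (one year) → May 11, 1788 (180 left).
−11 → Apr 30, 1788 (end of Apr, 30 days; 169 left).
−30 → Mar 31, 1788 (end of Mar, 31 days; 139 left).
−31 → Feb 29, 1788 (end of Feb, 29 days; 108 left).
−29 → Jan 31, 1788 (end of Jan, 31 days; 79 left).
−31 → Dec 31, 1787 (end of Dec, 31 days; 48 left).
−31 → Nov 30, 1787 (end of Nov, 30 days; 17 left).
−17 → Nov 13, 1787.

November 13, 1787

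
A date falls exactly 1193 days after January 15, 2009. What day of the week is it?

First find the weekday of Jan 15, 2009. Doomsday rule: the anchor day for the 2000s is Tuesday. For year 09: 9÷12 = 0 r 9, and 9÷4 = 2, so 0+9+2 = 11.
Tuesday + 11 ≡ Saturday — that's 2009's doomsday.
In January the doomsday date is Jan 3 (2009 is not a leap year).
Jan 15 is 12 days after Jan 3; 12 mod 7 = 5, so Saturday + 5 = Thursday.
1193 mod 7 = 3, so 1193 days after a Thursday is Thursday + 3 = Sunday.

Sunday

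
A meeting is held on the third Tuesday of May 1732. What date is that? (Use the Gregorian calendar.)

May 20, 1732

May 1, 1732 is a Thursday.
The first Tuesday is therefore May 6 (5 days later).
The third Tuesday is 6 + 2×7 = May 20.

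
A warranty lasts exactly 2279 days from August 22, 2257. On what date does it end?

+365 (one year) → Aug 22, 2258 (1914 left).
+365 (one year) → Aug 22, 2259 (1549 left).
+366 (one year; includes Feb 29, 2260) → Aug 22, 2260 (1183 left).
+365 (one year) → Aug 22, 2261 (818 left).
+365 (one year) → Aug 22, 2262 (453 left).
+365 (one year) → Aug 22, 2263 (88 left).
Aug has 31 days: +10 → Sep 1, 2263 (78 left).
Sep has 30 days: +30 → Oct 1, 2263 (48 left).
Oct has 31 days: +31 → Nov 1, 2263 (17 left).
+17 → Nov 18, 2263.

November 18, 2263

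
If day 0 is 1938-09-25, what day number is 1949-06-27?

3928

Sep 25, 1938 → Sep 25, 1939: 365 days.
Sep 25, 1939 → Sep 25, 1940: 366 days (Feb 29, 1940 is in that span).
Sep 25, 1940 → Sep 25, 1941: 365 days.
Sep 25, 1941 → Sep 25, 1942: 365 days.
Sep 25, 1942 → Sep 25, 1943: 365 days.
Sep 25, 1943 → Sep 25, 1944: 366 days (Feb 29, 1944 is in that span).
Sep 25, 1944 → Sep 25, 1945: 365 days.
Sep 25, 1945 → Sep 25, 1946: 365 days.
Sep 25, 1946 → Sep 25, 1947: 365 days.
Sep 25, 1947 → Sep 25, 1948: 366 days (Feb 29, 1948 is in that span).
Sep 25, 1948 → Oct 25, 1948: 30 days (September has 30).
Oct 25, 1948 → Nov 25, 1948: 31 days (October has 31).
Nov 25, 1948 → Dec 25, 1948: 30 days (November has 30).
Dec 25, 1948 → Jan 25, 1949: 31 days (December has 31).
Jan 25, 1949 → Feb 25, 1949: 31 days (January has 31).
Feb 25, 1949 → Mar 25, 1949: 28 days (February has 28).
Mar 25, 1949 → Apr 25, 1949: 31 days (March has 31).
Apr 25, 1949 → May 25, 1949: 30 days (April has 30).
May 25, 1949 → Jun 25, 1949: 31 days (May has 31).
Jun 25, 1949 → Jun 27, 1949: 2 days.
Total: 3928 days.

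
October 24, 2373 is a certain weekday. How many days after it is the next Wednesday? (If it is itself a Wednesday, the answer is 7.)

7

Oct 24, 2373 is a Wednesday.
From Wednesday to the next Wednesday is 7 days.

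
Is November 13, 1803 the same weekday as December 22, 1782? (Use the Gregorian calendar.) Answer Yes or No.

From Dec 22, 1782 to Nov 13, 1803 is 7630 days.
7630 mod 7 = 0, so they are the same weekday.
(Dec 22, 1782 is a Sunday; Nov 13, 1803 is a Sunday.)

Yes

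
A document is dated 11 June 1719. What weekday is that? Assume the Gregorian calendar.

Doomsday rule: the anchor day for the 1700s is Sunday. For year 19: 19÷12 = 1 r 7, and 7÷4 = 1, so 1+7+1 = 9.
Sunday + 9 ≡ Tuesday — that's 1719's doomsday.
In June the doomsday date is Jun 6.
Jun 11 is 5 days after Jun 6; 5 mod 7 = 5, so Tuesday + 5 = Sunday.

Sunday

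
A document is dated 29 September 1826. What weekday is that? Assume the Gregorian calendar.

Friday

Doomsday rule: the anchor day for the 1800s is Friday. For year 26: 26÷12 = 2 r 2, and 2÷4 = 0, so 2+2+0 = 4.
Friday + 4 ≡ Tuesday — that's 1826's doomsday.
In September the doomsday date is Sep 5.
Sep 29 is 24 days after Sep 5; 24 mod 7 = 3, so Tuesday + 3 = Friday.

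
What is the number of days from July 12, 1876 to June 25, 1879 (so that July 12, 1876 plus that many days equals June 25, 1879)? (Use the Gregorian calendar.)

Jul 12, 1876 → Jul 12, 1877: 365 days.
Jul 12, 1877 → Jul 12, 1878: 365 days.
Jul 12, 1878 → Aug 12, 1878: 31 days (July has 31).
Aug 12, 1878 → Sep 12, 1878: 31 days (August has 31).
Sep 12, 1878 → Oct 12, 1878: 30 days (September has 30).
Oct 12, 1878 → Nov 12, 1878: 31 days (October has 31).
Nov 12, 1878 → Dec 12, 1878: 30 days (November has 30).
Dec 12, 1878 → Jan 12, 1879: 31 days (December has 31).
Jan 12, 1879 → Feb 12, 1879: 31 days (January has 31).
Feb 12, 1879 → Mar 12, 1879: 28 days (February has 28).
Mar 12, 1879 → Apr 12, 1879: 31 days (March has 31).
Apr 12, 1879 → May 12, 1879: 30 days (April has 30).
May 12, 1879 → Jun 12, 1879: 31 days (May has 31).
Jun 12, 1879 → Jun 25, 1879: 13 days.
Total: 1078 days.

1078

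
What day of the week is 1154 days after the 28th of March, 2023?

First find the weekday of Mar 28, 2023. Doomsday rule: the anchor day for the 2000s is Tuesday. For year 23: 23÷12 = 1 r 11, and 11÷4 = 2, so 1+11+2 = 14.
Tuesday + 14 ≡ Tuesday — that's 2023's doomsday.
In March the doomsday date is Mar 14.
Mar 28 is 14 days after Mar 14; 14 mod 7 = 0, so Tuesday + 0 = Tuesday.
1154 mod 7 = 6, so 1154 days after a Tuesday is Tuesday + 6 = Monday.

Monday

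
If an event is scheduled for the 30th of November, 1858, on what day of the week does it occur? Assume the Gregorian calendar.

Doomsday rule: the anchor day for the 1800s is Friday. For year 58: 58÷12 = 4 r 10, and 10÷4 = 2, so 4+10+2 = 16.
Friday + 16 ≡ Sunday — that's 1858's doomsday.
In November the doomsday date is Nov 7.
Nov 30 is 23 days after Nov 7; 23 mod 7 = 2, so Sunday + 2 = Tuesday.

Tuesday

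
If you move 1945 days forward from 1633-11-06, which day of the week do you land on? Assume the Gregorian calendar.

Nov 6, 1633 is a Sunday.
1945 mod 7 = 6, so 1945 days after a Sunday is Sunday + 6 = Saturday.

Saturday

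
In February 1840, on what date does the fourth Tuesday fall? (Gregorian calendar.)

February 25, 1840

February 1, 1840 is a Saturday.
The first Tuesday is therefore February 4 (3 days later).
The fourth Tuesday is 4 + 3×7 = February 25.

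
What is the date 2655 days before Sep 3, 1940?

−366 (one year; includes Feb 29, 1940) → Sep 3, 1939 (2289 left).
−365 (one year) → Sep 3, 1938 (1924 left).
−365 (one year) → Sep 3, 1937 (1559 left).
−365 (one year) → Sep 3, 1936 (1194 left).
−366 (one year; includes Feb 29, 1936) → Sep 3, 1935 (828 left).
−365 (one year) → Sep 3, 1934 (463 left).
−365 (one year) → Sep 3, 1933 (98 left).
−3 → Aug 31, 1933 (end of Aug, 31 days; 95 left).
−31 → Jul 31, 1933 (end of Jul, 31 days; 64 left).
−31 → Jun 30, 1933 (end of Jun, 30 days; 33 left).
−30 → May 31, 1933 (end of May, 31 days; 3 left).
−3 → May 28, 1933.

May 28, 1933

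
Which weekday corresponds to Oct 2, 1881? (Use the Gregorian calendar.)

Sunday

Doomsday rule: the anchor day for the 1800s is Friday. For year 81: 81÷12 = 6 r 9, and 9÷4 = 2, so 6+9+2 = 17.
Friday + 17 ≡ Monday — that's 1881's doomsday.
In October the doomsday date is Oct 10.
Oct 2 is 8 days before Oct 10; 8 mod 7 = 1, so Monday − 1 = Sunday.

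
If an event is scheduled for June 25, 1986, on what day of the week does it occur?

Wednesday

January 1, 1986 is a Wednesday.
Jan 1, 1986 → Feb 1, 1986: 31 days (January has 31).
Feb 1, 1986 → Mar 1, 1986: 28 days (February has 28).
Mar 1, 1986 → Apr 1, 1986: 31 days (March has 31).
Apr 1, 1986 → May 1, 1986: 30 days (April has 30).
May 1, 1986 → Jun 1, 1986: 31 days (May has 31).
Jun 1, 1986 → Jun 25, 1986: 24 days.
Total: 175 days.
175 mod 7 = 0, so Wednesday + 0 = Wednesday.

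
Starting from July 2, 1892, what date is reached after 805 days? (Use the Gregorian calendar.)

+365 (one year) → Jul 2, 1893 (440 left).
+365 (one year) → Jul 2, 1894 (75 left).
Jul has 31 days: +30 → Aug 1, 1894 (45 left).
Aug has 31 days: +31 → Sep 1, 1894 (14 left).
+14 → Sep 15, 1894.

September 15, 1894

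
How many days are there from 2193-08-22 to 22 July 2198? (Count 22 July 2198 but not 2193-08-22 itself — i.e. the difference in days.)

Aug 22, 2193 → Aug 22, 2194: 365 days.
Aug 22, 2194 → Aug 22, 2195: 365 days.
Aug 22, 2195 → Aug 22, 2196: 366 days (Feb 29, 2196 is in that span).
Aug 22, 2196 → Aug 22, 2197: 365 days.
Aug 22, 2197 → Sep 22, 2197: 31 days (August has 31).
Sep 22, 2197 → Oct 22, 2197: 30 days (September has 30).
Oct 22, 2197 → Nov 22, 2197: 31 days (October has 31).
Nov 22, 2197 → Dec 22, 2197: 30 days (November has 30).
Dec 22, 2197 → Jan 22, 2198: 31 days (December has 31).
Jan 22, 2198 → Feb 22, 2198: 31 days (January has 31).
Feb 22, 2198 → Mar 22, 2198: 28 days (February has 28).
Mar 22, 2198 → Apr 22, 2198: 31 days (March has 31).
Apr 22, 2198 → May 22, 2198: 30 days (April has 30).
May 22, 2198 → Jun 22, 2198: 31 days (May has 31).
Jun 22, 2198 → Jul 22, 2198: 30 days.
Total: 1795 days.

1795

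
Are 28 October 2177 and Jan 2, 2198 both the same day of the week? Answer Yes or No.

Yes

From Oct 28, 2177 to Jan 2, 2198 is 7371 days.
7371 mod 7 = 0, so they are the same weekday.
(Oct 28, 2177 is a Tuesday; Jan 2, 2198 is a Tuesday.)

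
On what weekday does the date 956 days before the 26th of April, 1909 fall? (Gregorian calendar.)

Thursday

First find the weekday of Apr 26, 1909. Doomsday rule: the anchor day for the 1900s is Wednesday. For year 09: 9÷12 = 0 r 9, and 9÷4 = 2, so 0+9+2 = 11.
Wednesday + 11 ≡ Sunday — that's 1909's doomsday.
In April the doomsday date is Apr 4.
Apr 26 is 22 days after Apr 4; 22 mod 7 = 1, so Sunday + 1 = Monday.
956 mod 7 = 4, so 956 days before a Monday is Monday − 4 = Thursday.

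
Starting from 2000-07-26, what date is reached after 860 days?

+365 (one year) → Jul 26, 2001 (495 left).
+365 (one year) → Jul 26, 2002 (130 left).
Jul has 31 days: +6 → Aug 1, 2002 (124 left).
Aug has 31 days: +31 → Sep 1, 2002 (93 left).
Sep has 30 days: +30 → Oct 1, 2002 (63 left).
Oct has 31 days: +31 → Nov 1, 2002 (32 left).
Nov has 30 days: +30 → Dec 1, 2002 (2 left).
+2 → Dec 3, 2002.

December 3, 2002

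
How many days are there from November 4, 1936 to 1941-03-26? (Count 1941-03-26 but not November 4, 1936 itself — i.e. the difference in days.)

1603

Nov 4, 1936 → Nov 4, 1937: 365 days.
Nov 4, 1937 → Nov 4, 1938: 365 days.
Nov 4, 1938 → Nov 4, 1939: 365 days.
Nov 4, 1939 → Nov 4, 1940: 366 days (Feb 29, 1940 is in that span).
Nov 4, 1940 → Dec 4, 1940: 30 days (November has 30).
Dec 4, 1940 → Jan 4, 1941: 31 days (December has 31).
Jan 4, 1941 → Feb 4, 1941: 31 days (January has 31).
Feb 4, 1941 → Mar 4, 1941: 28 days (February has 28).
Mar 4, 1941 → Mar 26, 1941: 22 days.
Total: 1603 days.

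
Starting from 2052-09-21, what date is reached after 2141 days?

+365 (one year) → Sep 21, 2053 (1776 left).
+365 (one year) → Sep 21, 2054 (1411 left).
+365 (one year) → Sep 21, 2055 (1046 left).
+366 (one year; includes Feb 29, 2056) → Sep 21, 2056 (680 left).
+365 (one year) → Sep 21, 2057 (315 left).
Sep has 30 days: +10 → Oct 1, 2057 (305 left).
Oct has 31 days: +31 → Nov 1, 2057 (274 left).
Nov has 30 days: +30 → Dec 1, 2057 (244 left).
Dec has 31 days: +31 → Jan 1, 2058 (213 left).
Jan has 31 days: +31 → Feb 1, 2058 (182 left).
Feb has 28 days: +28 → Mar 1, 2058 (154 left).
Mar has 31 days: +31 → Apr 1, 2058 (123 left).
Apr has 30 days: +30 → May 1, 2058 (93 left).
May has 31 days: +31 → Jun 1, 2058 (62 left).
Jun has 30 days: +30 → Jul 1, 2058 (32 left).
Jul has 31 days: +31 → Aug 1, 2058 (1 left).
+1 → Aug 2, 2058.

August 2, 2058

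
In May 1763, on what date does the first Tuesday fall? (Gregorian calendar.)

May 1, 1763 is a Sunday.
The first Tuesday is therefore May 3 (2 days later).

May 3, 1763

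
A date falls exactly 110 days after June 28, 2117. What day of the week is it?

Saturday

First find the weekday of Jun 28, 2117. Doomsday rule: the anchor day for the 2100s is Sunday. For year 17: 17÷12 = 1 r 5, and 5÷4 = 1, so 1+5+1 = 7.
Sunday + 7 ≡ Sunday — that's 2117's doomsday.
In June the doomsday date is Jun 6.
Jun 28 is 22 days after Jun 6; 22 mod 7 = 1, so Sunday + 1 = Monday.
110 mod 7 = 5, so 110 days after a Monday is Monday + 5 = Saturday.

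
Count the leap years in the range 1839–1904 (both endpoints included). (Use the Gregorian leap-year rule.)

Multiples of 4 in [1839,1904]: 17.
Of those, multiples of 100: 1 (not leap unless ÷400).
Multiples of 400: 0.
Leap years = 17 − 1 + 0 = 16.

16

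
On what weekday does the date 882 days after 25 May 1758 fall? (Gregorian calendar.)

First find the weekday of May 25, 1758. Doomsday rule: the anchor day for the 1700s is Sunday. For year 58: 58÷12 = 4 r 10, and 10÷4 = 2, so 4+10+2 = 16.
Sunday + 16 ≡ Tuesday — that's 1758's doomsday.
In May the doomsday date is May 9.
May 25 is 16 days after May 9; 16 mod 7 = 2, so Tuesday + 2 = Thursday.
882 mod 7 = 0, so 882 days after a Thursday is Thursday + 0 = Thursday.

Thursday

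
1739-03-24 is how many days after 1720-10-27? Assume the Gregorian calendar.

6722

Oct 27, 1720 → Oct 27, 1721: 365 days.
Oct 27, 1721 → Oct 27, 1722: 365 days.
Oct 27, 1722 → Oct 27, 1723: 365 days.
Oct 27, 1723 → Oct 27, 1724: 366 days (Feb 29, 1724 is in that span).
Oct 27, 1724 → Oct 27, 1725: 365 days.
Oct 27, 1725 → Oct 27, 1726: 365 days.
Oct 27, 1726 → Oct 27, 1727: 365 days.
Oct 27, 1727 → Oct 27, 1728: 366 days (Feb 29, 1728 is in that span).
Oct 27, 1728 → Oct 27, 1729: 365 days.
Oct 27, 1729 → Oct 27, 1730: 365 days.
Oct 27, 1730 → Oct 27, 1731: 365 days.
Oct 27, 1731 → Oct 27, 1732: 366 days (Feb 29, 1732 is in that span).
Oct 27, 1732 → Oct 27, 1733: 365 days.
Oct 27, 1733 → Oct 27, 1734: 365 days.
Oct 27, 1734 → Oct 27, 1735: 365 days.
Oct 27, 1735 → Oct 27, 1736: 366 days (Feb 29, 1736 is in that span).
Oct 27, 1736 → Oct 27, 1737: 365 days.
Oct 27, 1737 → Oct 27, 1738: 365 days.
Oct 27, 1738 → Nov 27, 1738: 31 days (October has 31).
Nov 27, 1738 → Dec 27, 1738: 30 days (November has 30).
Dec 27, 1738 → Jan 27, 1739: 31 days (December has 31).
Jan 27, 1739 → Feb 27, 1739: 31 days (January has 31).
Feb 27, 1739 → Mar 24, 1739: 25 days.
Total: 6722 days.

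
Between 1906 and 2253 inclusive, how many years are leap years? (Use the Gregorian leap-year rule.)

Multiples of 4 in [1906,2253]: 87.
Of those, multiples of 100: 3 (not leap unless ÷400).
Multiples of 400: 1.
Leap years = 87 − 3 + 1 = 85.

85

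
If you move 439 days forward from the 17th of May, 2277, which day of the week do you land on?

Tuesday

May 17, 2277 is a Thursday.
439 mod 7 = 5, so 439 days after a Thursday is Thursday + 5 = Tuesday.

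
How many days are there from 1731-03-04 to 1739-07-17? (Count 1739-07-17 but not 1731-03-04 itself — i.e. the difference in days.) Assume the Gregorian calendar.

3057

Mar 4, 1731 → Mar 4, 1732: 366 days (Feb 29, 1732 is in that span).
Mar 4, 1732 → Mar 4, 1733: 365 days.
Mar 4, 1733 → Mar 4, 1734: 365 days.
Mar 4, 1734 → Mar 4, 1735: 365 days.
Mar 4, 1735 → Mar 4, 1736: 366 days (Feb 29, 1736 is in that span).
Mar 4, 1736 → Mar 4, 1737: 365 days.
Mar 4, 1737 → Mar 4, 1738: 365 days.
Mar 4, 1738 → Mar 4, 1739: 365 days.
Mar 4, 1739 → Apr 4, 1739: 31 days (March has 31).
Apr 4, 1739 → May 4, 1739: 30 days (April has 30).
May 4, 1739 → Jun 4, 1739: 31 days (May has 31).
Jun 4, 1739 → Jul 4, 1739: 30 days (June has 30).
Jul 4, 1739 → Jul 17, 1739: 13 days.
Total: 3057 days.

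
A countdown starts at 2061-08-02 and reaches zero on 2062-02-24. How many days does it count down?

206

Aug 2, 2061 → Sep 2, 2061: 31 days (August has 31).
Sep 2, 2061 → Oct 2, 2061: 30 days (September has 30).
Oct 2, 2061 → Nov 2, 2061: 31 days (October has 31).
Nov 2, 2061 → Dec 2, 2061: 30 days (November has 30).
Dec 2, 2061 → Jan 2, 2062: 31 days (December has 31).
Jan 2, 2062 → Feb 2, 2062: 31 days (January has 31).
Feb 2, 2062 → Feb 24, 2062: 22 days.
Total: 206 days.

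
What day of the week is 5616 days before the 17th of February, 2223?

Saturday

Feb 17, 2223 is a Monday.
5616 mod 7 = 2, so 5616 days before a Monday is Monday − 2 = Saturday.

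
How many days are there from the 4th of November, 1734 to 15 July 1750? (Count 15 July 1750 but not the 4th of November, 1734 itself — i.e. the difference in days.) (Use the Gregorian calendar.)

5732

Nov 4, 1734 → Nov 4, 1735: 365 days.
Nov 4, 1735 → Nov 4, 1736: 366 days (Feb 29, 1736 is in that span).
Nov 4, 1736 → Nov 4, 1737: 365 days.
Nov 4, 1737 → Nov 4, 1738: 365 days.
Nov 4, 1738 → Nov 4, 1739: 365 days.
Nov 4, 1739 → Nov 4, 1740: 366 days (Feb 29, 1740 is in that span).
Nov 4, 1740 → Nov 4, 1741: 365 days.
Nov 4, 1741 → Nov 4, 1742: 365 days.
Nov 4, 1742 → Nov 4, 1743: 365 days.
Nov 4, 1743 → Nov 4, 1744: 366 days (Feb 29, 1744 is in that span).
Nov 4, 1744 → Nov 4, 1745: 365 days.
Nov 4, 1745 → Nov 4, 1746: 365 days.
Nov 4, 1746 → Nov 4, 1747: 365 days.
Nov 4, 1747 → Nov 4, 1748: 366 days (Feb 29, 1748 is in that span).
Nov 4, 1748 → Nov 4, 1749: 365 days.
Nov 4, 1749 → Dec 4, 1749: 30 days (November has 30).
Dec 4, 1749 → Jan 4, 1750: 31 days (December has 31).
Jan 4, 1750 → Feb 4, 1750: 31 days (January has 31).
Feb 4, 1750 → Mar 4, 1750: 28 days (February has 28).
Mar 4, 1750 → Apr 4, 1750: 31 days (March has 31).
Apr 4, 1750 → May 4, 1750: 30 days (April has 30).
May 4, 1750 → Jun 4, 1750: 31 days (May has 31).
Jun 4, 1750 → Jul 4, 1750: 30 days (June has 30).
Jul 4, 1750 → Jul 15, 1750: 11 days.
Total: 5732 days.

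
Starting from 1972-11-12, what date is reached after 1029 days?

September 7, 1975

+365 (one year) → Nov 12, 1973 (664 left).
+365 (one year) → Nov 12, 1974 (299 left).
Nov has 30 days: +19 → Dec 1, 1974 (280 left).
Dec has 31 days: +31 → Jan 1, 1975 (249 left).
Jan has 31 days: +31 → Feb 1, 1975 (218 left).
Feb has 28 days: +28 → Mar 1, 1975 (190 left).
Mar has 31 days: +31 → Apr 1, 1975 (159 left).
Apr has 30 days: +30 → May 1, 1975 (129 left).
May has 31 days: +31 → Jun 1, 1975 (98 left).
Jun has 30 days: +30 → Jul 1, 1975 (68 left).
Jul has 31 days: +31 → Aug 1, 1975 (37 left).
Aug has 31 days: +31 → Sep 1, 1975 (6 left).
+6 → Sep 7, 1975.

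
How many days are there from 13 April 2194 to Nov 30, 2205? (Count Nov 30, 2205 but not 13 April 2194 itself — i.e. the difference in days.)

4248

Apr 13, 2194 → Apr 13, 2195: 365 days.
Apr 13, 2195 → Apr 13, 2196: 366 days (Feb 29, 2196 is in that span).
Apr 13, 2196 → Apr 13, 2197: 365 days.
Apr 13, 2197 → Apr 13, 2198: 365 days.
Apr 13, 2198 → Apr 13, 2199: 365 days.
Apr 13, 2199 → Apr 13, 2200: 365 days.
Apr 13, 2200 → Apr 13, 2201: 365 days.
Apr 13, 2201 → Apr 13, 2202: 365 days.
Apr 13, 2202 → Apr 13, 2203: 365 days.
Apr 13, 2203 → Apr 13, 2204: 366 days (Feb 29, 2204 is in that span).
Apr 13, 2204 → Apr 13, 2205: 365 days.
Apr 13, 2205 → May 13, 2205: 30 days (April has 30).
May 13, 2205 → Jun 13, 2205: 31 days (May has 31).
Jun 13, 2205 → Jul 13, 2205: 30 days (June has 30).
Jul 13, 2205 → Aug 13, 2205: 31 days (July has 31).
Aug 13, 2205 → Sep 13, 2205: 31 days (August has 31).
Sep 13, 2205 → Oct 13, 2205: 30 days (September has 30).
Oct 13, 2205 → Nov 13, 2205: 31 days (October has 31).
Nov 13, 2205 → Nov 30, 2205: 17 days.
Total: 4248 days.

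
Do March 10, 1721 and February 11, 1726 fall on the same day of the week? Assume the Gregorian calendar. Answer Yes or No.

Yes

From Mar 10, 1721 to Feb 11, 1726 is 1799 days.
1799 mod 7 = 0, so they are the same weekday.
(Mar 10, 1721 is a Monday; Feb 11, 1726 is a Monday.)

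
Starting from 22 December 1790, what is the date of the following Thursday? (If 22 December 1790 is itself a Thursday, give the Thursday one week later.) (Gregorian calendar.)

December 23, 1790

Dec 22, 1790 is a Wednesday.
From Wednesday to the next Thursday is 1 day.
Dec 22, 1790 + 1 = Dec 23, 1790.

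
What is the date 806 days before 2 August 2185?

May 19, 2183

−365 (one year) → Aug 2, 2184 (441 left).
−366 (one year; includes Feb 29, 2184) → Aug 2, 2183 (75 left).
−2 → Jul 31, 2183 (end of Jul, 31 days; 73 left).
−31 → Jun 30, 2183 (end of Jun, 30 days; 42 left).
−30 → May 31, 2183 (end of May, 31 days; 12 left).
−12 → May 19, 2183.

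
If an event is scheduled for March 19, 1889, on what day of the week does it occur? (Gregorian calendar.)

Doomsday rule: the anchor day for the 1800s is Friday. For year 89: 89÷12 = 7 r 5, and 5÷4 = 1, so 7+5+1 = 13.
Friday + 13 ≡ Thursday — that's 1889's doomsday.
In March the doomsday date is Mar 14.
Mar 19 is 5 days after Mar 14; 5 mod 7 = 5, so Thursday + 5 = Tuesday.

Tuesday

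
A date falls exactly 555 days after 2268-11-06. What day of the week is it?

First find the weekday of Nov 6, 2268. Doomsday rule: the anchor day for the 2200s is Friday. For year 68: 68÷12 = 5 r 8, and 8÷4 = 2, so 5+8+2 = 15.
Friday + 15 ≡ Saturday — that's 2268's doomsday.
In November the doomsday date is Nov 7.
Nov 6 is 1 day before Nov 7; 1 mod 7 = 1, so Saturday − 1 = Friday.
555 mod 7 = 2, so 555 days after a Friday is Friday + 2 = Sunday.

Sunday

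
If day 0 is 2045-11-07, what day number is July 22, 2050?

1718

Nov 7, 2045 → Nov 7, 2046: 365 days.
Nov 7, 2046 → Nov 7, 2047: 365 days.
Nov 7, 2047 → Nov 7, 2048: 366 days (Feb 29, 2048 is in that span).
Nov 7, 2048 → Nov 7, 2049: 365 days.
Nov 7, 2049 → Dec 7, 2049: 30 days (November has 30).
Dec 7, 2049 → Jan 7, 2050: 31 days (December has 31).
Jan 7, 2050 → Feb 7, 2050: 31 days (January has 31).
Feb 7, 2050 → Mar 7, 2050: 28 days (February has 28).
Mar 7, 2050 → Apr 7, 2050: 31 days (March has 31).
Apr 7, 2050 → May 7, 2050: 30 days (April has 30).
May 7, 2050 → Jun 7, 2050: 31 days (May has 31).
Jun 7, 2050 → Jul 7, 2050: 30 days (June has 30).
Jul 7, 2050 → Jul 22, 2050: 15 days.
Total: 1718 days.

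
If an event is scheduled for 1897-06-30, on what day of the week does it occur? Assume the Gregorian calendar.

Doomsday rule: the anchor day for the 1800s is Friday. For year 97: 97÷12 = 8 r 1, and 1÷4 = 0, so 8+1+0 = 9.
Friday + 9 ≡ Sunday — that's 1897's doomsday.
In June the doomsday date is Jun 6.
Jun 30 is 24 days after Jun 6; 24 mod 7 = 3, so Sunday + 3 = Wednesday.

Wednesday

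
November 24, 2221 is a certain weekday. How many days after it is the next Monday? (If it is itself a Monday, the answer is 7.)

2

Nov 24, 2221 is a Saturday.
From Saturday to the next Monday is 2 days.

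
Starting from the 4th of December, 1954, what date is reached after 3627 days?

+365 (one year) → Dec 4, 1955 (3262 left).
+366 (one year; includes Feb 29, 1956) → Dec 4, 1956 (2896 left).
+365 (one year) → Dec 4, 1957 (2531 left).
+365 (one year) → Dec 4, 1958 (2166 left).
+365 (one year) → Dec 4, 1959 (1801 left).
+366 (one year; includes Feb 29, 1960) → Dec 4, 1960 (1435 left).
+365 (one year) → Dec 4, 1961 (1070 left).
+365 (one year) → Dec 4, 1962 (705 left).
+365 (one year) → Dec 4, 1963 (340 left).
Dec has 31 days: +28 → Jan 1, 1964 (312 left).
Jan has 31 days: +31 → Feb 1, 1964 (281 left).
Feb has 29 days: +29 → Mar 1, 1964 (252 left).
Mar has 31 days: +31 → Apr 1, 1964 (221 left).
Apr has 30 days: +30 → May 1, 1964 (191 left).
May has 31 days: +31 → Jun 1, 1964 (160 left).
Jun has 30 days: +30 → Jul 1, 1964 (130 left).
Jul has 31 days: +31 → Aug 1, 1964 (99 left).
Aug has 31 days: +31 → Sep 1, 1964 (68 left).
Sep has 30 days: +30 → Oct 1, 1964 (38 left).
Oct has 31 days: +31 → Nov 1, 1964 (7 left).
+7 → Nov 8, 1964.

November 8, 1964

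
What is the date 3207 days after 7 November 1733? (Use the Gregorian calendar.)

+365 (one year) → Nov 7, 1734 (2842 left).
+365 (one year) → Nov 7, 1735 (2477 left).
+366 (one year; includes Feb 29, 1736) → Nov 7, 1736 (2111 left).
+365 (one year) → Nov 7, 1737 (1746 left).
+365 (one year) → Nov 7, 1738 (1381 left).
+365 (one year) → Nov 7, 1739 (1016 left).
+366 (one year; includes Feb 29, 1740) → Nov 7, 1740 (650 left).
+365 (one year) → Nov 7, 1741 (285 left).
Nov has 30 days: +24 → Dec 1, 1741 (261 left).
Dec has 31 days: +31 → Jan 1, 1742 (230 left).
Jan has 31 days: +31 → Feb 1, 1742 (199 left).
Feb has 28 days: +28 → Mar 1, 1742 (171 left).
Mar has 31 days: +31 → Apr 1, 1742 (140 left).
Apr has 30 days: +30 → May 1, 1742 (110 left).
May has 31 days: +31 → Jun 1, 1742 (79 left).
Jun has 30 days: +30 → Jul 1, 1742 (49 left).
Jul has 31 days: +31 → Aug 1, 1742 (18 left).
+18 → Aug 19, 1742.

August 19, 1742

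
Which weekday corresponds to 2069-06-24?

Doomsday rule: the anchor day for the 2000s is Tuesday. For year 69: 69÷12 = 5 r 9, and 9÷4 = 2, so 5+9+2 = 16.
Tuesday + 16 ≡ Thursday — that's 2069's doomsday.
In June the doomsday date is Jun 6.
Jun 24 is 18 days after Jun 6; 18 mod 7 = 4, so Thursday + 4 = Monday.

Monday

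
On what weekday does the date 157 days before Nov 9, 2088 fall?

Saturday

First find the weekday of Nov 9, 2088. Doomsday rule: the anchor day for the 2000s is Tuesday. For year 88: 88÷12 = 7 r 4, and 4÷4 = 1, so 7+4+1 = 12.
Tuesday + 12 ≡ Sunday — that's 2088's doomsday.
In November the doomsday date is Nov 7.
Nov 9 is 2 days after Nov 7; 2 mod 7 = 2, so Sunday + 2 = Tuesday.
157 mod 7 = 3, so 157 days before a Tuesday is Tuesday − 3 = Saturday.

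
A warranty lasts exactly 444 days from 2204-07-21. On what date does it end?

October 8, 2205

+365 (one year) → Jul 21, 2205 (79 left).
Jul has 31 days: +11 → Aug 1, 2205 (68 left).
Aug has 31 days: +31 → Sep 1, 2205 (37 left).
Sep has 30 days: +30 → Oct 1, 2205 (7 left).
+7 → Oct 8, 2205.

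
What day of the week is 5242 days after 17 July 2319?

Wednesday

First find the weekday of Jul 17, 2319. Doomsday rule: the anchor day for the 2300s is Wednesday. For year 19: 19÷12 = 1 r 7, and 7÷4 = 1, so 1+7+1 = 9.
Wednesday + 9 ≡ Friday — that's 2319's doomsday.
In July the doomsday date is Jul 11.
Jul 17 is 6 days after Jul 11; 6 mod 7 = 6, so Friday + 6 = Thursday.
5242 mod 7 = 6, so 5242 days after a Thursday is Thursday + 6 = Wednesday.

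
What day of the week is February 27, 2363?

Wednesday

Doomsday rule: the anchor day for the 2300s is Wednesday. For year 63: 63÷12 = 5 r 3, and 3÷4 = 0, so 5+3+0 = 8.
Wednesday + 8 ≡ Thursday — that's 2363's doomsday.
In February the doomsday date is Feb 28 (2363 is not a leap year).
Feb 27 is 1 day before Feb 28; 1 mod 7 = 1, so Thursday − 1 = Wednesday.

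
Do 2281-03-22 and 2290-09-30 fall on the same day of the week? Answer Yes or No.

Yes

From Mar 22, 2281 to Sep 30, 2290 is 3479 days.
3479 mod 7 = 0, so they are the same weekday.
(Mar 22, 2281 is a Tuesday; Sep 30, 2290 is a Tuesday.)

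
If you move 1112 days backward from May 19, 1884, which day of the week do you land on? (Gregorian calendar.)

Tuesday

First find the weekday of May 19, 1884. Doomsday rule: the anchor day for the 1800s is Friday. For year 84: 84÷12 = 7 r 0, and 0÷4 = 0, so 7+0+0 = 7.
Friday + 7 ≡ Friday — that's 1884's doomsday.
In May the doomsday date is May 9.
May 19 is 10 days after May 9; 10 mod 7 = 3, so Friday + 3 = Monday.
1112 mod 7 = 6, so 1112 days before a Monday is Monday − 6 = Tuesday.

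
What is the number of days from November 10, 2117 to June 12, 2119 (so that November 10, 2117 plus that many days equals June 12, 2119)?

Nov 10, 2117 → Nov 10, 2118: 365 days.
Nov 10, 2118 → Dec 10, 2118: 30 days (November has 30).
Dec 10, 2118 → Jan 10, 2119: 31 days (December has 31).
Jan 10, 2119 → Feb 10, 2119: 31 days (January has 31).
Feb 10, 2119 → Mar 10, 2119: 28 days (February has 28).
Mar 10, 2119 → Apr 10, 2119: 31 days (March has 31).
Apr 10, 2119 → May 10, 2119: 30 days (April has 30).
May 10, 2119 → Jun 10, 2119: 31 days (May has 31).
Jun 10, 2119 → Jun 12, 2119: 2 days.
Total: 579 days.

579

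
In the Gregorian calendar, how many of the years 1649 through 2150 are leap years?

Multiples of 4 in [1649,2150]: 125.
Of those, multiples of 100: 5 (not leap unless ÷400).
Multiples of 400: 1.
Leap years = 125 − 5 + 1 = 121.

121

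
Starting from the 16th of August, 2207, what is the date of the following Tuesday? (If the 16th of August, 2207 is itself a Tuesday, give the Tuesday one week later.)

August 18, 2207

Aug 16, 2207 is a Sunday.
From Sunday to the next Tuesday is 2 days.
Aug 16, 2207 + 2 = Aug 18, 2207.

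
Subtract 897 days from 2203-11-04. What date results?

May 21, 2201

−365 (one year) → Nov 4, 2202 (532 left).
−365 (one year) → Nov 4, 2201 (167 left).
−4 → Oct 31, 2201 (end of Oct, 31 days; 163 left).
−31 → Sep 30, 2201 (end of Sep, 30 days; 132 left).
−30 → Aug 31, 2201 (end of Aug, 31 days; 102 left).
−31 → Jul 31, 2201 (end of Jul, 31 days; 71 left).
−31 → Jun 30, 2201 (end of Jun, 30 days; 40 left).
−30 → May 31, 2201 (end of May, 31 days; 10 left).
−10 → May 21, 2201.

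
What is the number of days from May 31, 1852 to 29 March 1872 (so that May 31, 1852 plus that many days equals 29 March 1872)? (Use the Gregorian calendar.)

7242

May 31, 1852 → May 31, 1853: 365 days.
May 31, 1853 → May 31, 1854: 365 days.
May 31, 1854 → May 31, 1855: 365 days.
May 31, 1855 → May 31, 1856: 366 days (Feb 29, 1856 is in that span).
May 31, 1856 → May 31, 1857: 365 days.
May 31, 1857 → May 31, 1858: 365 days.
May 31, 1858 → May 31, 1859: 365 days.
May 31, 1859 → May 31, 1860: 366 days (Feb 29, 1860 is in that span).
May 31, 1860 → May 31, 1861: 365 days.
May 31, 1861 → May 31, 1862: 365 days.
May 31, 1862 → May 31, 1863: 365 days.
May 31, 1863 → May 31, 1864: 366 days (Feb 29, 1864 is in that span).
May 31, 1864 → May 31, 1865: 365 days.
May 31, 1865 → May 31, 1866: 365 days.
May 31, 1866 → May 31, 1867: 365 days.
May 31, 1867 → May 31, 1868: 366 days (Feb 29, 1868 is in that span).
May 31, 1868 → May 31, 1869: 365 days.
May 31, 1869 → May 31, 1870: 365 days.
May 31, 1870 → May 31, 1871: 365 days.
May 31, 1871 → Jun 30, 1871: 30 days (May has 31).
Jun 30, 1871 → Jul 30, 1871: 30 days (June has 30).
Jul 30, 1871 → Aug 30, 1871: 31 days (July has 31).
Aug 30, 1871 → Sep 30, 1871: 31 days (August has 31).
Sep 30, 1871 → Oct 30, 1871: 30 days (September has 30).
Oct 30, 1871 → Nov 30, 1871: 31 days (October has 31).
Nov 30, 1871 → Dec 30, 1871: 30 days (November has 30).
Dec 30, 1871 → Jan 30, 1872: 31 days (December has 31).
Jan 30, 1872 → Feb 29, 1872: 30 days (January has 31).
Feb 29, 1872 → Mar 29, 1872: 29 days.
Total: 7242 days.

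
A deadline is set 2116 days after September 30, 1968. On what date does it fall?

July 17, 1974

+365 (one year) → Sep 30, 1969 (1751 left).
+365 (one year) → Sep 30, 1970 (1386 left).
+365 (one year) → Sep 30, 1971 (1021 left).
+366 (one year; includes Feb 29, 1972) → Sep 30, 1972 (655 left).
+365 (one year) → Sep 30, 1973 (290 left).
Sep has 30 days: +1 → Oct 1, 1973 (289 left).
Oct has 31 days: +31 → Nov 1, 1973 (258 left).
Nov has 30 days: +30 → Dec 1, 1973 (228 left).
Dec has 31 days: +31 → Jan 1, 1974 (197 left).
Jan has 31 days: +31 → Feb 1, 1974 (166 left).
Feb has 28 days: +28 → Mar 1, 1974 (138 left).
Mar has 31 days: +31 → Apr 1, 1974 (107 left).
Apr has 30 days: +30 → May 1, 1974 (77 left).
May has 31 days: +31 → Jun 1, 1974 (46 left).
Jun has 30 days: +30 → Jul 1, 1974 (16 left).
+16 → Jul 17, 1974.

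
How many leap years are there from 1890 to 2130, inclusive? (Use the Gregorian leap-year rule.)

58

Multiples of 4 in [1890,2130]: 60.
Of those, multiples of 100: 3 (not leap unless ÷400).
Multiples of 400: 1.
Leap years = 60 − 3 + 1 = 58.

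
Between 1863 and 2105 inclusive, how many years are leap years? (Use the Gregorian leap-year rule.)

59

Multiples of 4 in [1863,2105]: 61.
Of those, multiples of 100: 3 (not leap unless ÷400).
Multiples of 400: 1.
Leap years = 61 − 3 + 1 = 59.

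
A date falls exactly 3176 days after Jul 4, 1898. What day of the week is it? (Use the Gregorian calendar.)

First find the weekday of Jul 4, 1898. Doomsday rule: the anchor day for the 1800s is Friday. For year 98: 98÷12 = 8 r 2, and 2÷4 = 0, so 8+2+0 = 10.
Friday + 10 ≡ Monday — that's 1898's doomsday.
In July the doomsday date is Jul 11.
Jul 4 is 7 days before Jul 11; 7 mod 7 = 0, so Monday − 0 = Monday.
3176 mod 7 = 5, so 3176 days after a Monday is Monday + 5 = Saturday.

Saturday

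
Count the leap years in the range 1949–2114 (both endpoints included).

Multiples of 4 in [1949,2114]: 41.
Of those, multiples of 100: 2 (not leap unless ÷400).
Multiples of 400: 1.
Leap years = 41 − 2 + 1 = 40.

40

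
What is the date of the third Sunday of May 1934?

May 1, 1934 is a Tuesday.
The first Sunday is therefore May 6 (5 days later).
The third Sunday is 6 + 2×7 = May 20.

May 20, 1934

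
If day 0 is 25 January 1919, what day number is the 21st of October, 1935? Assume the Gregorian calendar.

6113

Jan 25, 1919 → Jan 25, 1920: 365 days.
Jan 25, 1920 → Jan 25, 1921: 366 days (Feb 29, 1920 is in that span).
Jan 25, 1921 → Jan 25, 1922: 365 days.
Jan 25, 1922 → Jan 25, 1923: 365 days.
Jan 25, 1923 → Jan 25, 1924: 365 days.
Jan 25, 1924 → Jan 25, 1925: 366 days (Feb 29, 1924 is in that span).
Jan 25, 1925 → Jan 25, 1926: 365 days.
Jan 25, 1926 → Jan 25, 1927: 365 days.
Jan 25, 1927 → Jan 25, 1928: 365 days.
Jan 25, 1928 → Jan 25, 1929: 366 days (Feb 29, 1928 is in that span).
Jan 25, 1929 → Jan 25, 1930: 365 days.
Jan 25, 1930 → Jan 25, 1931: 365 days.
Jan 25, 1931 → Jan 25, 1932: 365 days.
Jan 25, 1932 → Jan 25, 1933: 366 days (Feb 29, 1932 is in that span).
Jan 25, 1933 → Jan 25, 1934: 365 days.
Jan 25, 1934 → Jan 25, 1935: 365 days.
Jan 25, 1935 → Feb 25, 1935: 31 days (January has 31).
Feb 25, 1935 → Mar 25, 1935: 28 days (February has 28).
Mar 25, 1935 → Apr 25, 1935: 31 days (March has 31).
Apr 25, 1935 → May 25, 1935: 30 days (April has 30).
May 25, 1935 → Jun 25, 1935: 31 days (May has 31).
Jun 25, 1935 → Jul 25, 1935: 30 days (June has 30).
Jul 25, 1935 → Aug 25, 1935: 31 days (July has 31).
Aug 25, 1935 → Sep 25, 1935: 31 days (August has 31).
Sep 25, 1935 → Oct 21, 1935: 26 days.
Total: 6113 days.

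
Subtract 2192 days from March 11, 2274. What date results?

March 10, 2268

−365 (one year) → Mar 11, 2273 (1827 left).
−365 (one year) → Mar 11, 2272 (1462 left).
−366 (one year; includes Feb 29, 2272) → Mar 11, 2271 (1096 left).
−365 (one year) → Mar 11, 2270 (731 left).
−365 (one year) → Mar 11, 2269 (366 left).
−11 → Feb 28, 2269 (end of Feb, 28 days; 355 left).
−28 → Jan 31, 2269 (end of Jan, 31 days; 327 left).
−31 → Dec 31, 2268 (end of Dec, 31 days; 296 left).
−31 → Nov 30, 2268 (end of Nov, 30 days; 265 left).
−30 → Oct 31, 2268 (end of Oct, 31 days; 235 left).
−31 → Sep 30, 2268 (end of Sep, 30 days; 204 left).
−30 → Aug 31, 2268 (end of Aug, 31 days; 174 left).
−31 → Jul 31, 2268 (end of Jul, 31 days; 143 left).
−31 → Jun 30, 2268 (end of Jun, 30 days; 112 left).
−30 → May 31, 2268 (end of May, 31 days; 82 left).
−31 → Apr 30, 2268 (end of Apr, 30 days; 51 left).
−30 → Mar 31, 2268 (end of Mar, 31 days; 21 left).
−21 → Mar 10, 2268.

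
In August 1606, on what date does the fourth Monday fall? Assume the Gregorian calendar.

August 28, 1606

August 1, 1606 is a Tuesday.
The first Monday is therefore August 7 (6 days later).
The fourth Monday is 7 + 3×7 = August 28.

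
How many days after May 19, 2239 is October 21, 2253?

5269

May 19, 2239 → May 19, 2240: 366 days (Feb 29, 2240 is in that span).
May 19, 2240 → May 19, 2241: 365 days.
May 19, 2241 → May 19, 2242: 365 days.
May 19, 2242 → May 19, 2243: 365 days.
May 19, 2243 → May 19, 2244: 366 days (Feb 29, 2244 is in that span).
May 19, 2244 → May 19, 2245: 365 days.
May 19, 2245 → May 19, 2246: 365 days.
May 19, 2246 → May 19, 2247: 365 days.
May 19, 2247 → May 19, 2248: 366 days (Feb 29, 2248 is in that span).
May 19, 2248 → May 19, 2249: 365 days.
May 19, 2249 → May 19, 2250: 365 days.
May 19, 2250 → May 19, 2251: 365 days.
May 19, 2251 → May 19, 2252: 366 days (Feb 29, 2252 is in that span).
May 19, 2252 → May 19, 2253: 365 days.
May 19, 2253 → Jun 19, 2253: 31 days (May has 31).
Jun 19, 2253 → Jul 19, 2253: 30 days (June has 30).
Jul 19, 2253 → Aug 19, 2253: 31 days (July has 31).
Aug 19, 2253 → Sep 19, 2253: 31 days (August has 31).
Sep 19, 2253 → Oct 19, 2253: 30 days (September has 30).
Oct 19, 2253 → Oct 21, 2253: 2 days.
Total: 5269 days.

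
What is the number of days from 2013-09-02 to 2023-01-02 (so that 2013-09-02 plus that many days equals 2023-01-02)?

3409

Sep 2, 2013 → Sep 2, 2014: 365 days.
Sep 2, 2014 → Sep 2, 2015: 365 days.
Sep 2, 2015 → Sep 2, 2016: 366 days (Feb 29, 2016 is in that span).
Sep 2, 2016 → Sep 2, 2017: 365 days.
Sep 2, 2017 → Sep 2, 2018: 365 days.
Sep 2, 2018 → Sep 2, 2019: 365 days.
Sep 2, 2019 → Sep 2, 2020: 366 days (Feb 29, 2020 is in that span).
Sep 2, 2020 → Sep 2, 2021: 365 days.
Sep 2, 2021 → Sep 2, 2022: 365 days.
Sep 2, 2022 → Oct 2, 2022: 30 days (September has 30).
Oct 2, 2022 → Nov 2, 2022: 31 days (October has 31).
Nov 2, 2022 → Dec 2, 2022: 30 days (November has 30).
Dec 2, 2022 → Jan 2, 2023: 31 days.
Total: 3409 days.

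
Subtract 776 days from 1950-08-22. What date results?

July 7, 1948

−365 (one year) → Aug 22, 1949 (411 left).
−365 (one year) → Aug 22, 1948 (46 left).
−22 → Jul 31, 1948 (end of Jul, 31 days; 24 left).
−24 → Jul 7, 1948.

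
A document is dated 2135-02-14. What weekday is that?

Monday

Doomsday rule: the anchor day for the 2100s is Sunday. For year 35: 35÷12 = 2 r 11, and 11÷4 = 2, so 2+11+2 = 15.
Sunday + 15 ≡ Monday — that's 2135's doomsday.
In February the doomsday date is Feb 28 (2135 is not a leap year).
Feb 14 is 14 days before Feb 28; 14 mod 7 = 0, so Monday − 0 = Monday.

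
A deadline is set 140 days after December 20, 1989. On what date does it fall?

May 9, 1990

Dec has 31 days: +12 → Jan 1, 1990 (128 left).
Jan has 31 days: +31 → Feb 1, 1990 (97 left).
Feb has 28 days: +28 → Mar 1, 1990 (69 left).
Mar has 31 days: +31 → Apr 1, 1990 (38 left).
Apr has 30 days: +30 → May 1, 1990 (8 left).
+8 → May 9, 1990.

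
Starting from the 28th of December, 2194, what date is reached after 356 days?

December 19, 2195

Dec has 31 days: +4 → Jan 1, 2195 (352 left).
Jan has 31 days: +31 → Feb 1, 2195 (321 left).
Feb has 28 days: +28 → Mar 1, 2195 (293 left).
Mar has 31 days: +31 → Apr 1, 2195 (262 left).
Apr has 30 days: +30 → May 1, 2195 (232 left).
May has 31 days: +31 → Jun 1, 2195 (201 left).
Jun has 30 days: +30 → Jul 1, 2195 (171 left).
Jul has 31 days: +31 → Aug 1, 2195 (140 left).
Aug has 31 days: +31 → Sep 1, 2195 (109 left).
Sep has 30 days: +30 → Oct 1, 2195 (79 left).
Oct has 31 days: +31 → Nov 1, 2195 (48 left).
Nov has 30 days: +30 → Dec 1, 2195 (18 left).
+18 → Dec 19, 2195.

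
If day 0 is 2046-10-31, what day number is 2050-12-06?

Oct 31, 2046 → Oct 31, 2047: 365 days.
Oct 31, 2047 → Oct 31, 2048: 366 days (Feb 29, 2048 is in that span).
Oct 31, 2048 → Oct 31, 2049: 365 days.
Oct 31, 2049 → Oct 31, 2050: 365 days.
Oct 31, 2050 → Nov 30, 2050: 30 days (October has 31).
Nov 30, 2050 → Dec 6, 2050: 6 days.
Total: 1497 days.

1497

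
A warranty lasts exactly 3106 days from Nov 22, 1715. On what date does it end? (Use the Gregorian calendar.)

+366 (one year; includes Feb 29, 1716) → Nov 22, 1716 (2740 left).
+365 (one year) → Nov 22, 1717 (2375 left).
+365 (one year) → Nov 22, 1718 (2010 left).
+365 (one year) → Nov 22, 1719 (1645 left).
+366 (one year; includes Feb 29, 1720) → Nov 22, 1720 (1279 left).
+365 (one year) → Nov 22, 1721 (914 left).
+365 (one year) → Nov 22, 1722 (549 left).
+365 (one year) → Nov 22, 1723 (184 left).
Nov has 30 days: +9 → Dec 1, 1723 (175 left).
Dec has 31 days: +31 → Jan 1, 1724 (144 left).
Jan has 31 days: +31 → Feb 1, 1724 (113 left).
Feb has 29 days: +29 → Mar 1, 1724 (84 left).
Mar has 31 days: +31 → Apr 1, 1724 (53 left).
Apr has 30 days: +30 → May 1, 1724 (23 left).
+23 → May 24, 1724.

May 24, 1724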